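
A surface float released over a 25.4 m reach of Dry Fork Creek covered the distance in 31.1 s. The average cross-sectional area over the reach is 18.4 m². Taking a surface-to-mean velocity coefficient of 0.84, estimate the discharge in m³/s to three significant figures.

v_surface = L / t̄ = 25.4 / 31.1 = 0.8167 m/s
v_mean = 0.84 × 0.8167 = 0.6860 m/s
Q = A × v_mean = 18.4 × 0.6860 = 12.62 m³/s

12.6 m³/s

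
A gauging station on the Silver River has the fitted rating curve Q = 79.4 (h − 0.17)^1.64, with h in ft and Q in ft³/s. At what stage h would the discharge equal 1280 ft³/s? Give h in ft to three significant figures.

h − h₀ = (Q/C)^(1/b) = (1280/79.4)^(1/1.64) = 5.448 ft
h = 0.17 + 5.448 = 5.618 ft

5.62 ft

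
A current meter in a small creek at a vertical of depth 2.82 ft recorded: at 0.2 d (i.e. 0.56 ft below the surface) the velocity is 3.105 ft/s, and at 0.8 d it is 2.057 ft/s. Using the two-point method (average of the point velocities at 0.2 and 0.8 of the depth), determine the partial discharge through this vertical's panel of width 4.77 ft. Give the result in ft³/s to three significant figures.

34.7 ft³/s

v̄ = (3.105 + 2.057) / 2 = 2.581 ft/s
q = v̄ × d × w = 2.581 × 2.82 × 4.77 = 34.72 ft³/s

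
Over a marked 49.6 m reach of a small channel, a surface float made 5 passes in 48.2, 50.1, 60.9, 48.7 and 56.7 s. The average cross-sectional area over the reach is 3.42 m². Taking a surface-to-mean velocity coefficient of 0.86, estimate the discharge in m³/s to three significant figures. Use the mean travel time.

2.76 m³/s

t̄ = (48.2 + 50.1 + 60.9 + 48.7 + 56.7) / 5 = 52.92 s
v_surface = L / t̄ = 49.6 / 52.92 = 0.9373 m/s
v_mean = 0.86 × 0.9373 = 0.8060 m/s
Q = A × v_mean = 3.42 × 0.8060 = 2.757 m³/s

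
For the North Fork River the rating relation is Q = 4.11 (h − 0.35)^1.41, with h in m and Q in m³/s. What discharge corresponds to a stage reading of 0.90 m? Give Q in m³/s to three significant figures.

Q = 4.11 × (0.90 − 0.35)^1.41 = 4.11 × 0.55^1.41 = 1.769 m³/s

1.77 m³/s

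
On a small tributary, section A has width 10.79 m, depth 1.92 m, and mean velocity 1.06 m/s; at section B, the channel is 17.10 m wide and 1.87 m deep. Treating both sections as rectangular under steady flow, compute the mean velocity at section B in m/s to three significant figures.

Q = A₁V₁ = (10.79×1.92) × 1.06 = 21.96 m³/s
A₂ = 17.10 × 1.87 = 31.98 m²
V₂ = Q/A₂ = 21.96/31.98 = 0.6867 m/s

0.687 m/s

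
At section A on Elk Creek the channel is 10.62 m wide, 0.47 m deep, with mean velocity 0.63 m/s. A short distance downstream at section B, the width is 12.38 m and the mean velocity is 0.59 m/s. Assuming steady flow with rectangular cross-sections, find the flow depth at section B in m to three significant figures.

0.431 m

Q = A₁V₁ = (10.62×0.47) × 0.63 = 3.145 m³/s
d₂ = Q/(b₂ V₂) = 3.145/(12.38×0.59) = 0.4305 m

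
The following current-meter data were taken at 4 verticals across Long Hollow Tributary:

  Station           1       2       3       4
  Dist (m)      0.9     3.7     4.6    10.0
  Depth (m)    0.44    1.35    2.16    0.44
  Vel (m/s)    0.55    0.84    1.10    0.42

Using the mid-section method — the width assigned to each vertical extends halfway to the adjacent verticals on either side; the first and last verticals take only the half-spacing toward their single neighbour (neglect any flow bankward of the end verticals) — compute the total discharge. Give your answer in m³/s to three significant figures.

10.4 m³/s

w_1 = (3.7 − 0.9)/2 = 1.4 m; q_1 = 0.55 × 0.44 × 1.4 = 0.3388 m³/s
w_2 = (4.6 − 0.9)/2 = 1.85 m; q_2 = 0.84 × 1.35 × 1.85 = 2.098 m³/s
w_3 = (10.0 − 3.7)/2 = 3.15 m; q_3 = 1.10 × 2.16 × 3.15 = 7.484 m³/s
w_4 = (10.0 − 4.6)/2 = 2.7 m; q_4 = 0.42 × 0.44 × 2.7 = 0.4990 m³/s
Q = Σ qᵢ = 10.42 m³/s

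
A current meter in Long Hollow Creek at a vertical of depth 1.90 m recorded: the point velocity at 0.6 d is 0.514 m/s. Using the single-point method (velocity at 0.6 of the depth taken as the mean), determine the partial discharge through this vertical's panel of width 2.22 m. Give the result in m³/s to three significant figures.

v̄ = v₀.₆ = 0.514 m/s
q = v̄ × d × w = 0.5140 × 1.90 × 2.22 = 2.168 m³/s

2.17 m³/s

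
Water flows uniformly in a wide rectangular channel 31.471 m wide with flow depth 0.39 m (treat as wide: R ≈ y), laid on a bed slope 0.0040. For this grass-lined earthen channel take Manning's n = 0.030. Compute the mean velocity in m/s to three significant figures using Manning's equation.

A = b·y = 31.471 × 0.39 = 12.27 m²
Wide channel: R ≈ y = 0.39 m
Q = (1/n)·A·R^(2/3)·S^(1/2) = (1/0.030) × 12.27 × 0.3900^(2/3) × 0.0040^(1/2) = 13.81 m³/s
V = Q/A = 13.81/12.27 = 1.125 m/s

1.13 m/s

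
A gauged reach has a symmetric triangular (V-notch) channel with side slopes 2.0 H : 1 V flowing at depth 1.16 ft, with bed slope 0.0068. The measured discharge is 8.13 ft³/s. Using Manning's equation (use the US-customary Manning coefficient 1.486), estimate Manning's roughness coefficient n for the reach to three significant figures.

0.0262

A = z·y² = 2.0×1.16² = 2.691 ft²
P = 2y√(1+z²) = 2×1.16×√(1+2.0²) = 5.188 ft
R = A/P = 2.691/5.188 = 0.5188 ft
n = (1.486/Q)·A·R^(2/3)·S^(1/2) = (1.486/8.13) × 2.691 × 0.6456 × 0.08246 = 0.02619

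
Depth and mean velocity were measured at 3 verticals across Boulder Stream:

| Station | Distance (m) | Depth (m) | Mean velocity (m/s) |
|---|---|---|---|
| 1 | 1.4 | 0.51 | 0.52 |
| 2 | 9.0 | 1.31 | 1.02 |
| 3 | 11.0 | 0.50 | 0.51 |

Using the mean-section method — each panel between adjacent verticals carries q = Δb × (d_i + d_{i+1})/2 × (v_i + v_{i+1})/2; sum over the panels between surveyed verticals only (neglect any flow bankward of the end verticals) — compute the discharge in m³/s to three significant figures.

Panel 1-2: Δb = 7.6 m, d̄ = (0.51+1.31)/2 = 0.91, v̄ = (0.52+1.02)/2 = 0.77 → q = 7.6×0.91×0.77 = 5.325 m³/s
Panel 2-3: Δb = 2 m, d̄ = (1.31+0.50)/2 = 0.905, v̄ = (1.02+0.51)/2 = 0.765 → q = 2×0.905×0.765 = 1.385 m³/s
Q = Σ q = 6.710 m³/s

6.71 m³/s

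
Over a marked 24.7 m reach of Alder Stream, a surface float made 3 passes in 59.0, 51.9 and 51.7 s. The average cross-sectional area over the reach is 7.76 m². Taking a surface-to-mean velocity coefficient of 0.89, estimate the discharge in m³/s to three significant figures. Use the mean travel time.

3.15 m³/s

t̄ = (59.0 + 51.9 + 51.7) / 3 = 54.2 s
v_surface = L / t̄ = 24.7 / 54.2 = 0.4557 m/s
v_mean = 0.89 × 0.4557 = 0.4056 m/s
Q = A × v_mean = 7.76 × 0.4056 = 3.147 m³/s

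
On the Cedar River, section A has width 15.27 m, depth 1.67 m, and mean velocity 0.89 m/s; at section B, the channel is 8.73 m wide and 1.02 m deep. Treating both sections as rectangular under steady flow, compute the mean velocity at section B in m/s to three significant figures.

2.55 m/s

Q = A₁V₁ = (15.27×1.67) × 0.89 = 22.70 m³/s
A₂ = 8.73 × 1.02 = 8.905 m²
V₂ = Q/A₂ = 22.70/8.905 = 2.549 m/s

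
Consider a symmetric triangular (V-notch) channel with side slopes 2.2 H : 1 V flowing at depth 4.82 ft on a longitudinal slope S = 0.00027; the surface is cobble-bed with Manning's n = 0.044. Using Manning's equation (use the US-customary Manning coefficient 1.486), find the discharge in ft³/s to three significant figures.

47.9 ft³/s

A = z·y² = 2.2×4.82² = 51.11 ft²
P = 2y√(1+z²) = 2×4.82×√(1+2.2²) = 23.30 ft
R = A/P = 51.11/23.30 = 2.194 ft
Q = (1.486/n)·A·R^(2/3)·S^(1/2) = (1.486/0.044) × 51.11 × 2.194^(2/3) × 0.00027^(1/2) = 47.89 ft³/s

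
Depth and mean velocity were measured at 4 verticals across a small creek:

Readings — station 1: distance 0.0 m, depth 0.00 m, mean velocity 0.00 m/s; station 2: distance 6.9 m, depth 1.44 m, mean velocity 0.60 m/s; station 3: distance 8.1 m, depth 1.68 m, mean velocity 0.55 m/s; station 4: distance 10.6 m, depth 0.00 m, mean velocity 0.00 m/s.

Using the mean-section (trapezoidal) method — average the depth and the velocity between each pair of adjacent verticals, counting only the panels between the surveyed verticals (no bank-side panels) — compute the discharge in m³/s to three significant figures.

Panel 1-2: Δb = 6.9 m, d̄ = (0.00+1.44)/2 = 0.72, v̄ = (0.00+0.60)/2 = 0.3 → q = 6.9×0.72×0.3 = 1.490 m³/s
Panel 2-3: Δb = 1.2 m, d̄ = (1.44+1.68)/2 = 1.56, v̄ = (0.60+0.55)/2 = 0.575 → q = 1.2×1.56×0.575 = 1.076 m³/s
Panel 3-4: Δb = 2.5 m, d̄ = (1.68+0.00)/2 = 0.84, v̄ = (0.55+0.00)/2 = 0.275 → q = 2.5×0.84×0.275 = 0.5775 m³/s
Q = Σ q = 3.144 m³/s

3.14 m³/s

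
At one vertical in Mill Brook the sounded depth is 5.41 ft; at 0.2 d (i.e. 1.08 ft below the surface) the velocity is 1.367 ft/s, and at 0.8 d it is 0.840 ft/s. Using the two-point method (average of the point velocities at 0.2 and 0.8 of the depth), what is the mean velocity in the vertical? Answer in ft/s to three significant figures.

1.10 ft/s

v̄ = (1.367 + 0.840) / 2 = 1.104 ft/s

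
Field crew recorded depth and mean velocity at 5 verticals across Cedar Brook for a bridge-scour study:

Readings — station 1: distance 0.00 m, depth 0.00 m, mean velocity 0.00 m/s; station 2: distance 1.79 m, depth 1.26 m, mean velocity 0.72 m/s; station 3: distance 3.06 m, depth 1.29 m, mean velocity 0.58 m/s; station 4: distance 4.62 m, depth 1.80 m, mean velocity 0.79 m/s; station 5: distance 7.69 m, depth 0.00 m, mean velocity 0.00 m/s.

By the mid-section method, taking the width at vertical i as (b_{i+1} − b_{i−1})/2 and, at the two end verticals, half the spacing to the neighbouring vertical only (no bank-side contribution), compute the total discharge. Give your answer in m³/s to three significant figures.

w_2 = (3.06 − 0.00)/2 = 1.53 m; q_2 = 0.72 × 1.26 × 1.53 = 1.388 m³/s
w_3 = (4.62 − 1.79)/2 = 1.415 m; q_3 = 0.58 × 1.29 × 1.415 = 1.059 m³/s
w_4 = (7.69 − 3.06)/2 = 2.315 m; q_4 = 0.79 × 1.80 × 2.315 = 3.292 m³/s
Stations 1, 5 contribute zero (depth or velocity is 0).
Q = Σ qᵢ = 5.739 m³/s

5.74 m³/s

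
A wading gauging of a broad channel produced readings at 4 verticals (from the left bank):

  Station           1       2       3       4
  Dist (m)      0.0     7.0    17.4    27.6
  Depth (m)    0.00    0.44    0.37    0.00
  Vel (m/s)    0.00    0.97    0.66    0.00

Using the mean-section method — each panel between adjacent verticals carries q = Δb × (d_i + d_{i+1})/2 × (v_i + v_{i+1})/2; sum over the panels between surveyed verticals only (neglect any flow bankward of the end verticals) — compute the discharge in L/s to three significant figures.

4800 L/s

Panel 1-2: Δb = 7 m, d̄ = (0.00+0.44)/2 = 0.22, v̄ = (0.00+0.97)/2 = 0.485 → q = 7×0.22×0.485 = 0.7469 m³/s
Panel 2-3: Δb = 10.4 m, d̄ = (0.44+0.37)/2 = 0.405, v̄ = (0.97+0.66)/2 = 0.815 → q = 10.4×0.405×0.815 = 3.433 m³/s
Panel 3-4: Δb = 10.2 m, d̄ = (0.37+0.00)/2 = 0.185, v̄ = (0.66+0.00)/2 = 0.33 → q = 10.2×0.185×0.33 = 0.6227 m³/s
Q = Σ q = 4.802 m³/s
= 4.802 × 1000 = 4802 L/s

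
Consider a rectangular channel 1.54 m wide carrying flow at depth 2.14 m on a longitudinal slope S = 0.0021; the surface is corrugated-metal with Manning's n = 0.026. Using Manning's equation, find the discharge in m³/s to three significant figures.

A = b·y = 1.54 × 2.14 = 3.296 m²
P = b + 2y = 1.54 + 2×2.14 = 5.820 m
R = A/P = 3.296/5.820 = 0.5663 m
Q = (1/n)·A·R^(2/3)·S^(1/2) = (1/0.026) × 3.296 × 0.5663^(2/3) × 0.0021^(1/2) = 3.976 m³/s

3.98 m³/s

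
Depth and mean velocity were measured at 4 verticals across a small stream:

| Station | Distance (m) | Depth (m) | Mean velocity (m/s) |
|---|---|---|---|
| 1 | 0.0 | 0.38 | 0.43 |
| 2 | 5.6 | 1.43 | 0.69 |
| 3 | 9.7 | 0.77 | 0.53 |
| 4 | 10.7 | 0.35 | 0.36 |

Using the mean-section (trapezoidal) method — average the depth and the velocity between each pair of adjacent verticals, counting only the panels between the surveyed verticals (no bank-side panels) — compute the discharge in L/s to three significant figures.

Panel 1-2: Δb = 5.6 m, d̄ = (0.38+1.43)/2 = 0.905, v̄ = (0.43+0.69)/2 = 0.56 → q = 5.6×0.905×0.56 = 2.838 m³/s
Panel 2-3: Δb = 4.1 m, d̄ = (1.43+0.77)/2 = 1.1, v̄ = (0.69+0.53)/2 = 0.61 → q = 4.1×1.1×0.61 = 2.751 m³/s
Panel 3-4: Δb = 1 m, d̄ = (0.77+0.35)/2 = 0.56, v̄ = (0.53+0.36)/2 = 0.445 → q = 1×0.56×0.445 = 0.2492 m³/s
Q = Σ q = 5.838 m³/s
= 5.838 × 1000 = 5838 L/s

5840 L/s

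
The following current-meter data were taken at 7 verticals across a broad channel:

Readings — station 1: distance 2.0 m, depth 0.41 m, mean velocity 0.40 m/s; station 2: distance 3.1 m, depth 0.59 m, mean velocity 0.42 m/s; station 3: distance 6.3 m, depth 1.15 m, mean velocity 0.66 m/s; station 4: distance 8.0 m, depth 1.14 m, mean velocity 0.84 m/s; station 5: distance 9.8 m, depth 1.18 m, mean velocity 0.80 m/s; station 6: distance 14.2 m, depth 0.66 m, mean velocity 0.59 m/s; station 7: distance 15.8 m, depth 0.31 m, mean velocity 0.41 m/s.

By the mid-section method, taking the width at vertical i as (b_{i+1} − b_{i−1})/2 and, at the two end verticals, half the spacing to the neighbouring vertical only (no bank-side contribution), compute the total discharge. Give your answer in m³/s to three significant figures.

w_1 = (3.1 − 2.0)/2 = 0.55 m; q_1 = 0.40 × 0.41 × 0.55 = 0.09020 m³/s
w_2 = (6.3 − 2.0)/2 = 2.15 m; q_2 = 0.42 × 0.59 × 2.15 = 0.5328 m³/s
w_3 = (8.0 − 3.1)/2 = 2.45 m; q_3 = 0.66 × 1.15 × 2.45 = 1.860 m³/s
w_4 = (9.8 − 6.3)/2 = 1.75 m; q_4 = 0.84 × 1.14 × 1.75 = 1.676 m³/s
w_5 = (14.2 − 8.0)/2 = 3.1 m; q_5 = 0.80 × 1.18 × 3.1 = 2.926 m³/s
w_6 = (15.8 − 9.8)/2 = 3 m; q_6 = 0.59 × 0.66 × 3 = 1.168 m³/s
w_7 = (15.8 − 14.2)/2 = 0.8 m; q_7 = 0.41 × 0.31 × 0.8 = 0.1017 m³/s
Q = Σ qᵢ = 8.355 m³/s

8.35 m³/s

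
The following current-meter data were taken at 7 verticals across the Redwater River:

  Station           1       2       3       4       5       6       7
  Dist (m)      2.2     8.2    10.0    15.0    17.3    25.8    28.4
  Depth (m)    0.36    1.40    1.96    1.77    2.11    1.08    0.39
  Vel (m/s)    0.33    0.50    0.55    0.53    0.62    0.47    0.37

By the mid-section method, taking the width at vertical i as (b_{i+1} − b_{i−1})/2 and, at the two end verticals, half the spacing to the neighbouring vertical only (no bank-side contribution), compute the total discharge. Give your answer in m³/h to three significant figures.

w_1 = (8.2 − 2.2)/2 = 3 m; q_1 = 0.33 × 0.36 × 3 = 0.3564 m³/s
w_2 = (10.0 − 2.2)/2 = 3.9 m; q_2 = 0.50 × 1.40 × 3.9 = 2.730 m³/s
w_3 = (15.0 − 8.2)/2 = 3.4 m; q_3 = 0.55 × 1.96 × 3.4 = 3.665 m³/s
w_4 = (17.3 − 10.0)/2 = 3.65 m; q_4 = 0.53 × 1.77 × 3.65 = 3.424 m³/s
w_5 = (25.8 − 15.0)/2 = 5.4 m; q_5 = 0.62 × 2.11 × 5.4 = 7.064 m³/s
w_6 = (28.4 − 17.3)/2 = 5.55 m; q_6 = 0.47 × 1.08 × 5.55 = 2.817 m³/s
w_7 = (28.4 − 25.8)/2 = 1.3 m; q_7 = 0.37 × 0.39 × 1.3 = 0.1876 m³/s
Q = Σ qᵢ = 20.24 m³/s
= 20.24 × 3600 = 72880 m³/h

72900 m³/h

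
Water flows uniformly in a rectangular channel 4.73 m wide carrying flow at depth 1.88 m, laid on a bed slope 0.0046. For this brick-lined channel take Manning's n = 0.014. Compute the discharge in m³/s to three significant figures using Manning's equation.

A = b·y = 4.73 × 1.88 = 8.892 m²
P = b + 2y = 4.73 + 2×1.88 = 8.490 m
R = A/P = 8.892/8.490 = 1.047 m
Q = (1/n)·A·R^(2/3)·S^(1/2) = (1/0.014) × 8.892 × 1.047^(2/3) × 0.0046^(1/2) = 44.43 m³/s

44.4 m³/s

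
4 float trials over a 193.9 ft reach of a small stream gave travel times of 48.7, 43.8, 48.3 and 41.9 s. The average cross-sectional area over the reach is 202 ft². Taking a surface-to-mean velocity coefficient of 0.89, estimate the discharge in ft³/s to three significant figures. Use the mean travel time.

763 ft³/s

t̄ = (48.7 + 43.8 + 48.3 + 41.9) / 4 = 45.675 s
v_surface = L / t̄ = 193.9 / 45.675 = 4.245 ft/s
v_mean = 0.89 × 4.245 = 3.778 ft/s
Q = A × v_mean = 202 × 3.778 = 763.2 ft³/s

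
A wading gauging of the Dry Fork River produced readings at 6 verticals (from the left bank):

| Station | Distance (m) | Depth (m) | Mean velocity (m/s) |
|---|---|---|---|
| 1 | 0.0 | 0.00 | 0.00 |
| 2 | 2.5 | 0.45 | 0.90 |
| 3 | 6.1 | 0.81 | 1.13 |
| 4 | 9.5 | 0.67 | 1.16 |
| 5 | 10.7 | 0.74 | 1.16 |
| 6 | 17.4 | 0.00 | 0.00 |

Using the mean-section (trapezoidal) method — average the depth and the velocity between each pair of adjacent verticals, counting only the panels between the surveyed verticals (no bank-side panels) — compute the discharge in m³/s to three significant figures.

Panel 1-2: Δb = 2.5 m, d̄ = (0.00+0.45)/2 = 0.225, v̄ = (0.00+0.90)/2 = 0.45 → q = 2.5×0.225×0.45 = 0.2531 m³/s
Panel 2-3: Δb = 3.6 m, d̄ = (0.45+0.81)/2 = 0.63, v̄ = (0.90+1.13)/2 = 1.015 → q = 3.6×0.63×1.015 = 2.302 m³/s
Panel 3-4: Δb = 3.4 m, d̄ = (0.81+0.67)/2 = 0.74, v̄ = (1.13+1.16)/2 = 1.145 → q = 3.4×0.74×1.145 = 2.881 m³/s
Panel 4-5: Δb = 1.2 m, d̄ = (0.67+0.74)/2 = 0.705, v̄ = (1.16+1.16)/2 = 1.16 → q = 1.2×0.705×1.16 = 0.9814 m³/s
Panel 5-6: Δb = 6.7 m, d̄ = (0.74+0.00)/2 = 0.37, v̄ = (1.16+0.00)/2 = 0.58 → q = 6.7×0.37×0.58 = 1.438 m³/s
Q = Σ q = 7.855 m³/s

7.86 m³/s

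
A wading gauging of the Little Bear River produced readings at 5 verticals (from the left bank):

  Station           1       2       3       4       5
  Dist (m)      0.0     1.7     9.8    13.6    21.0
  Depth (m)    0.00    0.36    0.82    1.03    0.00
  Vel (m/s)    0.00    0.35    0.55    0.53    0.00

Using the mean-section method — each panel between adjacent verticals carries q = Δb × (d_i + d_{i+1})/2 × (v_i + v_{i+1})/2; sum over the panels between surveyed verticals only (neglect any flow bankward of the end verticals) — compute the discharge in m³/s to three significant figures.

Panel 1-2: Δb = 1.7 m, d̄ = (0.00+0.36)/2 = 0.18, v̄ = (0.00+0.35)/2 = 0.175 → q = 1.7×0.18×0.175 = 0.05355 m³/s
Panel 2-3: Δb = 8.1 m, d̄ = (0.36+0.82)/2 = 0.59, v̄ = (0.35+0.55)/2 = 0.45 → q = 8.1×0.59×0.45 = 2.151 m³/s
Panel 3-4: Δb = 3.8 m, d̄ = (0.82+1.03)/2 = 0.925, v̄ = (0.55+0.53)/2 = 0.54 → q = 3.8×0.925×0.54 = 1.898 m³/s
Panel 4-5: Δb = 7.4 m, d̄ = (1.03+0.00)/2 = 0.515, v̄ = (0.53+0.00)/2 = 0.265 → q = 7.4×0.515×0.265 = 1.010 m³/s
Q = Σ q = 5.112 m³/s

5.11 m³/s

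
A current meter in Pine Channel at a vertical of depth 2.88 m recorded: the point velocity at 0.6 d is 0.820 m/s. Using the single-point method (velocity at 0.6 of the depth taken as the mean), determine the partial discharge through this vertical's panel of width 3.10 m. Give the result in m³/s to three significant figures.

v̄ = v₀.₆ = 0.820 m/s
q = v̄ × d × w = 0.8200 × 2.88 × 3.10 = 7.321 m³/s

7.32 m³/s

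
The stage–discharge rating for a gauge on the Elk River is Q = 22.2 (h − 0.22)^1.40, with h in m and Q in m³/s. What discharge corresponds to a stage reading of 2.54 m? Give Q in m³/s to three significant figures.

Q = 22.2 × (2.54 − 0.22)^1.40 = 22.2 × 2.32^1.40 = 72.12 m³/s

72.1 m³/s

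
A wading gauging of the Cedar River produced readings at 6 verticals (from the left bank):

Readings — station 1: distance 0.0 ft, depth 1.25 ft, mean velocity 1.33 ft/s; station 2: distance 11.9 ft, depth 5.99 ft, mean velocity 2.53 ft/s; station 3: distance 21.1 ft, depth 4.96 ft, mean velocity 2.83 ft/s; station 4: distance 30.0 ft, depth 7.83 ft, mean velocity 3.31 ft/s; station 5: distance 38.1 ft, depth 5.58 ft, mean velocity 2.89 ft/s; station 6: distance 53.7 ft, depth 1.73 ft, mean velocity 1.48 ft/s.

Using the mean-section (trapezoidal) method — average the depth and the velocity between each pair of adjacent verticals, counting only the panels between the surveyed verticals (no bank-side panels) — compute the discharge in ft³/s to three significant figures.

686 ft³/s

Panel 1-2: Δb = 11.9 ft, d̄ = (1.25+5.99)/2 = 3.62, v̄ = (1.33+2.53)/2 = 1.93 → q = 11.9×3.62×1.93 = 83.14 ft³/s
Panel 2-3: Δb = 9.2 ft, d̄ = (5.99+4.96)/2 = 5.475, v̄ = (2.53+2.83)/2 = 2.68 → q = 9.2×5.475×2.68 = 135.0 ft³/s
Panel 3-4: Δb = 8.9 ft, d̄ = (4.96+7.83)/2 = 6.395, v̄ = (2.83+3.31)/2 = 3.07 → q = 8.9×6.395×3.07 = 174.7 ft³/s
Panel 4-5: Δb = 8.1 ft, d̄ = (7.83+5.58)/2 = 6.705, v̄ = (3.31+2.89)/2 = 3.1 → q = 8.1×6.705×3.1 = 168.4 ft³/s
Panel 5-6: Δb = 15.6 ft, d̄ = (5.58+1.73)/2 = 3.655, v̄ = (2.89+1.48)/2 = 2.185 → q = 15.6×3.655×2.185 = 124.6 ft³/s
Q = Σ q = 685.8 ft³/s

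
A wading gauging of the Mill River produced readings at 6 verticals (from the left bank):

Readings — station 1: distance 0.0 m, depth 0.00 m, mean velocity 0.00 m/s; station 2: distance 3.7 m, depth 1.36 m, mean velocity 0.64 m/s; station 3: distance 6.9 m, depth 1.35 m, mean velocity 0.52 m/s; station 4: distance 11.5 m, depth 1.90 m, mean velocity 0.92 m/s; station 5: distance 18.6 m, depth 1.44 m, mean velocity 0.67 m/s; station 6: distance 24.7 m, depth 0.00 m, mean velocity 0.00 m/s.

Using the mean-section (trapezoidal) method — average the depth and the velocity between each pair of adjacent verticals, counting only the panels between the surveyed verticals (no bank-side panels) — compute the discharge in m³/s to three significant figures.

19.6 m³/s

Panel 1-2: Δb = 3.7 m, d̄ = (0.00+1.36)/2 = 0.68, v̄ = (0.00+0.64)/2 = 0.32 → q = 3.7×0.68×0.32 = 0.8051 m³/s
Panel 2-3: Δb = 3.2 m, d̄ = (1.36+1.35)/2 = 1.355, v̄ = (0.64+0.52)/2 = 0.58 → q = 3.2×1.355×0.58 = 2.515 m³/s
Panel 3-4: Δb = 4.6 m, d̄ = (1.35+1.90)/2 = 1.625, v̄ = (0.52+0.92)/2 = 0.72 → q = 4.6×1.625×0.72 = 5.382 m³/s
Panel 4-5: Δb = 7.1 m, d̄ = (1.90+1.44)/2 = 1.67, v̄ = (0.92+0.67)/2 = 0.795 → q = 7.1×1.67×0.795 = 9.426 m³/s
Panel 5-6: Δb = 6.1 m, d̄ = (1.44+0.00)/2 = 0.72, v̄ = (0.67+0.00)/2 = 0.335 → q = 6.1×0.72×0.335 = 1.471 m³/s
Q = Σ q = 19.60 m³/s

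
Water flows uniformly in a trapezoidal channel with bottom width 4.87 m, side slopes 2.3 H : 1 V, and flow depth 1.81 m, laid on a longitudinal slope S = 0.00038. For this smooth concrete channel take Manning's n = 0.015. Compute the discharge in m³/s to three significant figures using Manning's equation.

23.6 m³/s

A = (b + z·y)·y = (4.87 + 2.3×1.81)×1.81 = 16.35 m²
P = b + 2y√(1+z²) = 4.87 + 2×1.81×√(1+2.3²) = 13.95 m
R = A/P = 16.35/13.95 = 1.172 m
Q = (1/n)·A·R^(2/3)·S^(1/2) = (1/0.015) × 16.35 × 1.172^(2/3) × 0.00038^(1/2) = 23.62 m³/s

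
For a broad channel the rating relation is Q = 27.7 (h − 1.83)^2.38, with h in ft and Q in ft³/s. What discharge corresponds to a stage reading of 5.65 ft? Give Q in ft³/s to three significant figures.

Q = 27.7 × (5.65 − 1.83)^2.38 = 27.7 × 3.82^2.38 = 672.7 ft³/s

673 ft³/s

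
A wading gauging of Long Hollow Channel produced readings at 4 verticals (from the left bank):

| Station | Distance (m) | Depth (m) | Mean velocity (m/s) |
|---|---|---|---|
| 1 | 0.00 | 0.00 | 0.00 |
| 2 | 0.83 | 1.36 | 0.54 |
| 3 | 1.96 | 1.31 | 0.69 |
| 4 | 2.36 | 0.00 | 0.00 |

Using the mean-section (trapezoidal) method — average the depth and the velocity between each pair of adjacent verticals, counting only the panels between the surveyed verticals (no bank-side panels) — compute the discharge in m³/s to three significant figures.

Panel 1-2: Δb = 0.83 m, d̄ = (0.00+1.36)/2 = 0.68, v̄ = (0.00+0.54)/2 = 0.27 → q = 0.83×0.68×0.27 = 0.1524 m³/s
Panel 2-3: Δb = 1.13 m, d̄ = (1.36+1.31)/2 = 1.335, v̄ = (0.54+0.69)/2 = 0.615 → q = 1.13×1.335×0.615 = 0.9278 m³/s
Panel 3-4: Δb = 0.4 m, d̄ = (1.31+0.00)/2 = 0.655, v̄ = (0.69+0.00)/2 = 0.345 → q = 0.4×0.655×0.345 = 0.09039 m³/s
Q = Σ q = 1.171 m³/s

1.17 m³/s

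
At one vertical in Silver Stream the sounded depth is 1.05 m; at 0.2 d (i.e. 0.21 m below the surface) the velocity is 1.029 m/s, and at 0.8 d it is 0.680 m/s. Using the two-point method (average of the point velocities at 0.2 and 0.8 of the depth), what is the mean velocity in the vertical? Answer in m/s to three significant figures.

0.855 m/s

v̄ = (1.029 + 0.680) / 2 = 0.8545 m/s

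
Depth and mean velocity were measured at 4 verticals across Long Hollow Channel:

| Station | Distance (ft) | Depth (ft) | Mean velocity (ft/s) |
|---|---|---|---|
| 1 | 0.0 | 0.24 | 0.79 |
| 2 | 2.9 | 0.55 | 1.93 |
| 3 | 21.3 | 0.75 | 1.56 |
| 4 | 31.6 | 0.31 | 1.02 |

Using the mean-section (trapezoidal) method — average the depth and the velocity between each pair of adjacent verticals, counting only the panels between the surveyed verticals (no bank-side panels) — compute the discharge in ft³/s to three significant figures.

Panel 1-2: Δb = 2.9 ft, d̄ = (0.24+0.55)/2 = 0.395, v̄ = (0.79+1.93)/2 = 1.36 → q = 2.9×0.395×1.36 = 1.558 ft³/s
Panel 2-3: Δb = 18.4 ft, d̄ = (0.55+0.75)/2 = 0.65, v̄ = (1.93+1.56)/2 = 1.745 → q = 18.4×0.65×1.745 = 20.87 ft³/s
Panel 3-4: Δb = 10.3 ft, d̄ = (0.75+0.31)/2 = 0.53, v̄ = (1.56+1.02)/2 = 1.29 → q = 10.3×0.53×1.29 = 7.042 ft³/s
Q = Σ q = 29.47 ft³/s

29.5 ft³/s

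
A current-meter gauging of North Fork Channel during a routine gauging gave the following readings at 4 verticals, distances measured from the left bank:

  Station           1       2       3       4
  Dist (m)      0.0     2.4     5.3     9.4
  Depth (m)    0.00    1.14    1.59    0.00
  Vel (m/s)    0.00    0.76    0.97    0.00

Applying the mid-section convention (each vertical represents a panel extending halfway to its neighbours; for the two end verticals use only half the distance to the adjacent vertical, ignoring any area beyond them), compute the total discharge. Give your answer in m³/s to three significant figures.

7.69 m³/s

w_2 = (5.3 − 0.0)/2 = 2.65 m; q_2 = 0.76 × 1.14 × 2.65 = 2.296 m³/s
w_3 = (9.4 − 2.4)/2 = 3.5 m; q_3 = 0.97 × 1.59 × 3.5 = 5.398 m³/s
Stations 1, 4 contribute zero (depth or velocity is 0).
Q = Σ qᵢ = 7.694 m³/s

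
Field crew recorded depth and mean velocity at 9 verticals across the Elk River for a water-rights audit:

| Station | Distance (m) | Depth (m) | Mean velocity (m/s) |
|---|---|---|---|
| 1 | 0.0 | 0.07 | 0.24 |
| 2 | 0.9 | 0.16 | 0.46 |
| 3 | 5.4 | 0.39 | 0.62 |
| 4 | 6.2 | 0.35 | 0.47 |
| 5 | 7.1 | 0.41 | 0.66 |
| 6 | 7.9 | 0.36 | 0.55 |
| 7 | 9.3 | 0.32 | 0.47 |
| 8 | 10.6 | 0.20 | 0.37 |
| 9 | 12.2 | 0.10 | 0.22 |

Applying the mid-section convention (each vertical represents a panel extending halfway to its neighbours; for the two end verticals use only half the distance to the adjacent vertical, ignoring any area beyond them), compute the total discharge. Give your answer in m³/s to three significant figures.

1.76 m³/s

w_1 = (0.9 − 0.0)/2 = 0.45 m; q_1 = 0.24 × 0.07 × 0.45 = 0.007560 m³/s
w_2 = (5.4 − 0.0)/2 = 2.7 m; q_2 = 0.46 × 0.16 × 2.7 = 0.1987 m³/s
w_3 = (6.2 − 0.9)/2 = 2.65 m; q_3 = 0.62 × 0.39 × 2.65 = 0.6408 m³/s
w_4 = (7.1 − 5.4)/2 = 0.85 m; q_4 = 0.47 × 0.35 × 0.85 = 0.1398 m³/s
w_5 = (7.9 − 6.2)/2 = 0.85 m; q_5 = 0.66 × 0.41 × 0.85 = 0.2300 m³/s
w_6 = (9.3 − 7.1)/2 = 1.1 m; q_6 = 0.55 × 0.36 × 1.1 = 0.2178 m³/s
w_7 = (10.6 − 7.9)/2 = 1.35 m; q_7 = 0.47 × 0.32 × 1.35 = 0.2030 m³/s
w_8 = (12.2 − 9.3)/2 = 1.45 m; q_8 = 0.37 × 0.20 × 1.45 = 0.1073 m³/s
w_9 = (12.2 − 10.6)/2 = 0.8 m; q_9 = 0.22 × 0.10 × 0.8 = 0.01760 m³/s
Q = Σ qᵢ = 1.763 m³/s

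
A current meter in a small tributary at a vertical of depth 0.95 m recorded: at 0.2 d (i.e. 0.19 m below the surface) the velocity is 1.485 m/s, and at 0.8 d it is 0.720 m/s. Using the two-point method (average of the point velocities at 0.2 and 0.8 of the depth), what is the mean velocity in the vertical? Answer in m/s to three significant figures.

1.10 m/s

v̄ = (1.485 + 0.720) / 2 = 1.103 m/s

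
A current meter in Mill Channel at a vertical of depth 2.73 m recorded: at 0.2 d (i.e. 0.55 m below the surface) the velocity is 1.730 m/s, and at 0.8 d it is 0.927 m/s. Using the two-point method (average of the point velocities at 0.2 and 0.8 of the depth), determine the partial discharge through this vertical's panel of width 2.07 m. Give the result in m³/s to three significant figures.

v̄ = (1.730 + 0.927) / 2 = 1.329 m/s
q = v̄ × d × w = 1.329 × 2.73 × 2.07 = 7.507 m³/s

7.51 m³/s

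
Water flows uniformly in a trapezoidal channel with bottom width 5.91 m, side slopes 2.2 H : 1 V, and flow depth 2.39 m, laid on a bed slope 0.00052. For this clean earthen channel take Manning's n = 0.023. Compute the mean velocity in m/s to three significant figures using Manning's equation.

A = (b + z·y)·y = (5.91 + 2.2×2.39)×2.39 = 26.69 m²
P = b + 2y√(1+z²) = 5.91 + 2×2.39×√(1+2.2²) = 17.46 m
R = A/P = 26.69/17.46 = 1.529 m
Q = (1/n)·A·R^(2/3)·S^(1/2) = (1/0.023) × 26.69 × 1.529^(2/3) × 0.00052^(1/2) = 35.12 m³/s
V = Q/A = 35.12/26.69 = 1.316 m/s

1.32 m/s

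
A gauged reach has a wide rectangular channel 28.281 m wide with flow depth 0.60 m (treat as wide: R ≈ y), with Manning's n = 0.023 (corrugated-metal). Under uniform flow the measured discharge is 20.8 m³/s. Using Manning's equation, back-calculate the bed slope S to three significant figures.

0.00157

A = b·y = 28.281 × 0.60 = 16.97 m²
Wide channel: R ≈ y = 0.60 m
S = (Q·n / (1·A·R^(2/3)))² = (20.8×0.023 / (1×16.97×0.7114))² = 0.001571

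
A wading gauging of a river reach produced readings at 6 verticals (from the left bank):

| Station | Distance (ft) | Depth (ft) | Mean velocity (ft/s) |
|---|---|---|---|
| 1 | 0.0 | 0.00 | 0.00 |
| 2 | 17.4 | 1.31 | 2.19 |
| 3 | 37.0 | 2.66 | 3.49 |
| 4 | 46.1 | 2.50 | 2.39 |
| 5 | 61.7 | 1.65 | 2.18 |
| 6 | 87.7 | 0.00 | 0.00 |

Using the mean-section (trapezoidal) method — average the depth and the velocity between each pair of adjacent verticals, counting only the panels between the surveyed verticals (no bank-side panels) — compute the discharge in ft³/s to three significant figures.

289 ft³/s

Panel 1-2: Δb = 17.4 ft, d̄ = (0.00+1.31)/2 = 0.655, v̄ = (0.00+2.19)/2 = 1.095 → q = 17.4×0.655×1.095 = 12.48 ft³/s
Panel 2-3: Δb = 19.6 ft, d̄ = (1.31+2.66)/2 = 1.985, v̄ = (2.19+3.49)/2 = 2.84 → q = 19.6×1.985×2.84 = 110.5 ft³/s
Panel 3-4: Δb = 9.1 ft, d̄ = (2.66+2.50)/2 = 2.58, v̄ = (3.49+2.39)/2 = 2.94 → q = 9.1×2.58×2.94 = 69.03 ft³/s
Panel 4-5: Δb = 15.6 ft, d̄ = (2.50+1.65)/2 = 2.075, v̄ = (2.39+2.18)/2 = 2.285 → q = 15.6×2.075×2.285 = 73.97 ft³/s
Panel 5-6: Δb = 26 ft, d̄ = (1.65+0.00)/2 = 0.825, v̄ = (2.18+0.00)/2 = 1.09 → q = 26×0.825×1.09 = 23.38 ft³/s
Q = Σ q = 289.3 ft³/s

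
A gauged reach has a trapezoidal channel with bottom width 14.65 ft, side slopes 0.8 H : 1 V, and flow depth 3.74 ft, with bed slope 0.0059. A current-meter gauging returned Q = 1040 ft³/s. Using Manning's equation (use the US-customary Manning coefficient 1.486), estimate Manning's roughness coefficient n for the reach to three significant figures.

A = (b + z·y)·y = (14.65 + 0.8×3.74)×3.74 = 65.98 ft²
P = b + 2y√(1+z²) = 14.65 + 2×3.74×√(1+0.8²) = 24.23 ft
R = A/P = 65.98/24.23 = 2.723 ft
n = (1.486/Q)·A·R^(2/3)·S^(1/2) = (1.486/1040) × 65.98 × 1.950 × 0.07681 = 0.01412

0.0141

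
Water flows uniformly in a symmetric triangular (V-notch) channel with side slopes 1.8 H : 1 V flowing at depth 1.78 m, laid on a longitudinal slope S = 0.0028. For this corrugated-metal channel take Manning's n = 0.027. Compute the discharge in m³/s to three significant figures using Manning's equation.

A = z·y² = 1.8×1.78² = 5.703 m²
P = 2y√(1+z²) = 2×1.78×√(1+1.8²) = 7.330 m
R = A/P = 5.703/7.330 = 0.7780 m
Q = (1/n)·A·R^(2/3)·S^(1/2) = (1/0.027) × 5.703 × 0.7780^(2/3) × 0.0028^(1/2) = 9.455 m³/s

9.45 m³/s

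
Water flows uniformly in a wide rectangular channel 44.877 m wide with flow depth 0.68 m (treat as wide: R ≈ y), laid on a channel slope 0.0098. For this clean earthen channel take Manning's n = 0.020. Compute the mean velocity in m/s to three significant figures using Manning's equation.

3.83 m/s

A = b·y = 44.877 × 0.68 = 30.52 m²
Wide channel: R ≈ y = 0.68 m
Q = (1/n)·A·R^(2/3)·S^(1/2) = (1/0.020) × 30.52 × 0.6800^(2/3) × 0.0098^(1/2) = 116.8 m³/s
V = Q/A = 116.8/30.52 = 3.828 m/s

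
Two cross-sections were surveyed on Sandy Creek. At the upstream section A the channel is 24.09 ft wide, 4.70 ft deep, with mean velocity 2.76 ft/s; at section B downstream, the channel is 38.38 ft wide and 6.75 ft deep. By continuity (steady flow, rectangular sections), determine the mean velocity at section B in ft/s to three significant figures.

1.21 ft/s

Q = A₁V₁ = (24.09×4.70) × 2.76 = 312.5 ft³/s
A₂ = 38.38 × 6.75 = 259.1 ft²
V₂ = Q/A₂ = 312.5/259.1 = 1.206 ft/s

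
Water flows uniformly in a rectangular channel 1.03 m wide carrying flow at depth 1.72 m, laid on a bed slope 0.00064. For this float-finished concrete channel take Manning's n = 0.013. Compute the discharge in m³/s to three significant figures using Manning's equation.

A = b·y = 1.03 × 1.72 = 1.772 m²
P = b + 2y = 1.03 + 2×1.72 = 4.470 m
R = A/P = 1.772/4.470 = 0.3963 m
Q = (1/n)·A·R^(2/3)·S^(1/2) = (1/0.013) × 1.772 × 0.3963^(2/3) × 0.00064^(1/2) = 1.860 m³/s

1.86 m³/s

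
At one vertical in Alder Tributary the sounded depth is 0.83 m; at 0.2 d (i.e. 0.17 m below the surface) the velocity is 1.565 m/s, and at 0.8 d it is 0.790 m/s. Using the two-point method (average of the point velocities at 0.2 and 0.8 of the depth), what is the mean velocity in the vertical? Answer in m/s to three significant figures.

v̄ = (1.565 + 0.790) / 2 = 1.178 m/s

1.18 m/s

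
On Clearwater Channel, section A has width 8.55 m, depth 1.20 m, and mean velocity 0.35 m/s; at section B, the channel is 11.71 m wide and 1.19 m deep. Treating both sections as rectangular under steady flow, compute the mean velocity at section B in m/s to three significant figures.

Q = A₁V₁ = (8.55×1.20) × 0.35 = 3.591 m³/s
A₂ = 11.71 × 1.19 = 13.93 m²
V₂ = Q/A₂ = 3.591/13.93 = 0.2577 m/s

0.258 m/s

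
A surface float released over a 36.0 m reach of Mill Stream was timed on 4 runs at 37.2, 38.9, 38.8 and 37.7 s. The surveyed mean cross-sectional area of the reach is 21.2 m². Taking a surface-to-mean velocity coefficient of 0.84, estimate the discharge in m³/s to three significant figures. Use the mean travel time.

t̄ = (37.2 + 38.9 + 38.8 + 37.7) / 4 = 38.15 s
v_surface = L / t̄ = 36.0 / 38.15 = 0.9436 m/s
v_mean = 0.84 × 0.9436 = 0.7927 m/s
Q = A × v_mean = 21.2 × 0.7927 = 16.80 m³/s

16.8 m³/s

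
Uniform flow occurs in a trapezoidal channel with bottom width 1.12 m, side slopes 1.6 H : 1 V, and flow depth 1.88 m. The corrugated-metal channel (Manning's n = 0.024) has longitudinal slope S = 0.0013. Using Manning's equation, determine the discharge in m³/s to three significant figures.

A = (b + z·y)·y = (1.12 + 1.6×1.88)×1.88 = 7.761 m²
P = b + 2y√(1+z²) = 1.12 + 2×1.88×√(1+1.6²) = 8.214 m
R = A/P = 7.761/8.214 = 0.9448 m
Q = (1/n)·A·R^(2/3)·S^(1/2) = (1/0.024) × 7.761 × 0.9448^(2/3) × 0.0013^(1/2) = 11.23 m³/s

11.2 m³/s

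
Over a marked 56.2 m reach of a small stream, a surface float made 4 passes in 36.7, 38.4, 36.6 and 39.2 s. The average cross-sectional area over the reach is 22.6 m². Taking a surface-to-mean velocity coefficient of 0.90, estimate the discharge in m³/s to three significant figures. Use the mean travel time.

30.3 m³/s

t̄ = (36.7 + 38.4 + 36.6 + 39.2) / 4 = 37.725 s
v_surface = L / t̄ = 56.2 / 37.725 = 1.490 m/s
v_mean = 0.90 × 1.490 = 1.341 m/s
Q = A × v_mean = 22.6 × 1.341 = 30.30 m³/s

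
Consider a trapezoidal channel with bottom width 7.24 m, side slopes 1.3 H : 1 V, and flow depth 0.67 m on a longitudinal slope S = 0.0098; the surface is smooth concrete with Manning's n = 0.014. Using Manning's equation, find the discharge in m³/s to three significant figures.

26.6 m³/s

A = (b + z·y)·y = (7.24 + 1.3×0.67)×0.67 = 5.434 m²
P = b + 2y√(1+z²) = 7.24 + 2×0.67×√(1+1.3²) = 9.438 m
R = A/P = 5.434/9.438 = 0.5758 m
Q = (1/n)·A·R^(2/3)·S^(1/2) = (1/0.014) × 5.434 × 0.5758^(2/3) × 0.0098^(1/2) = 26.60 m³/s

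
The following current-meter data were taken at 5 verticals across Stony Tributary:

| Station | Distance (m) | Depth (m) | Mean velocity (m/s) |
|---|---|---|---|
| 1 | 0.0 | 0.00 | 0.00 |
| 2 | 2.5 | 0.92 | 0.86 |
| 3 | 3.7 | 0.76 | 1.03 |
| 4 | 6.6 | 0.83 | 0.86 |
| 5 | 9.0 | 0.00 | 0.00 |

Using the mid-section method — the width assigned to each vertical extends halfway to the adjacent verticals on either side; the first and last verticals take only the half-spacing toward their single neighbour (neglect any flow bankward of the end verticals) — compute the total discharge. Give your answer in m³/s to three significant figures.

4.96 m³/s

w_2 = (3.7 − 0.0)/2 = 1.85 m; q_2 = 0.86 × 0.92 × 1.85 = 1.464 m³/s
w_3 = (6.6 − 2.5)/2 = 2.05 m; q_3 = 1.03 × 0.76 × 2.05 = 1.605 m³/s
w_4 = (9.0 − 3.7)/2 = 2.65 m; q_4 = 0.86 × 0.83 × 2.65 = 1.892 m³/s
Stations 1, 5 contribute zero (depth or velocity is 0).
Q = Σ qᵢ = 4.960 m³/s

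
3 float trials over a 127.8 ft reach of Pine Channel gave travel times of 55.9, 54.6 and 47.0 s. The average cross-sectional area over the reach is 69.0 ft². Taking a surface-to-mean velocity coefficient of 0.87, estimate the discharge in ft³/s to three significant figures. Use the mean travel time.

t̄ = (55.9 + 54.6 + 47.0) / 3 = 52.5 s
v_surface = L / t̄ = 127.8 / 52.5 = 2.434 ft/s
v_mean = 0.87 × 2.434 = 2.118 ft/s
Q = A × v_mean = 69.0 × 2.118 = 146.1 ft³/s

146 ft³/s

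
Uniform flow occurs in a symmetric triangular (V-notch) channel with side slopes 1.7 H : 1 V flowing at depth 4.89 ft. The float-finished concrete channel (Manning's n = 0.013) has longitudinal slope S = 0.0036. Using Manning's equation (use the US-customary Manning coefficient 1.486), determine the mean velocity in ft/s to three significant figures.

11.3 ft/s

A = z·y² = 1.7×4.89² = 40.65 ft²
P = 2y√(1+z²) = 2×4.89×√(1+1.7²) = 19.29 ft
R = A/P = 40.65/19.29 = 2.107 ft
Q = (1.486/n)·A·R^(2/3)·S^(1/2) = (1.486/0.013) × 40.65 × 2.107^(2/3) × 0.0036^(1/2) = 458.3 ft³/s
V = Q/A = 458.3/40.65 = 11.27 ft/s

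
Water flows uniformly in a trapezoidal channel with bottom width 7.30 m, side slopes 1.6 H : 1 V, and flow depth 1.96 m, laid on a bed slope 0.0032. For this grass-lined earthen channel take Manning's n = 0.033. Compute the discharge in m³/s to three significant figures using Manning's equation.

A = (b + z·y)·y = (7.30 + 1.6×1.96)×1.96 = 20.45 m²
P = b + 2y√(1+z²) = 7.30 + 2×1.96×√(1+1.6²) = 14.70 m
R = A/P = 20.45/14.70 = 1.392 m
Q = (1/n)·A·R^(2/3)·S^(1/2) = (1/0.033) × 20.45 × 1.392^(2/3) × 0.0032^(1/2) = 43.71 m³/s

43.7 m³/s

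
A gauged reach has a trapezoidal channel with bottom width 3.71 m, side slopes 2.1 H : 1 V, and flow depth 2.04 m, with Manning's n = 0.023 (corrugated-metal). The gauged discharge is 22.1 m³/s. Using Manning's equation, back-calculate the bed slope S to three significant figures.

0.000733

A = (b + z·y)·y = (3.71 + 2.1×2.04)×2.04 = 16.31 m²
P = b + 2y√(1+z²) = 3.71 + 2×2.04×√(1+2.1²) = 13.20 m
R = A/P = 16.31/13.20 = 1.235 m
S = (Q·n / (1·A·R^(2/3)))² = (22.1×0.023 / (1×16.31×1.151))² = 0.0007329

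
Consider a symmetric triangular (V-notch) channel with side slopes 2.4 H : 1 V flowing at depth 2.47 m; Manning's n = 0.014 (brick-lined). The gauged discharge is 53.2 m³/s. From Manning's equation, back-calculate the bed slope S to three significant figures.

0.00217

A = z·y² = 2.4×2.47² = 14.64 m²
P = 2y√(1+z²) = 2×2.47×√(1+2.4²) = 12.84 m
R = A/P = 14.64/12.84 = 1.140 m
S = (Q·n / (1·A·R^(2/3)))² = (53.2×0.014 / (1×14.64×1.091))² = 0.002173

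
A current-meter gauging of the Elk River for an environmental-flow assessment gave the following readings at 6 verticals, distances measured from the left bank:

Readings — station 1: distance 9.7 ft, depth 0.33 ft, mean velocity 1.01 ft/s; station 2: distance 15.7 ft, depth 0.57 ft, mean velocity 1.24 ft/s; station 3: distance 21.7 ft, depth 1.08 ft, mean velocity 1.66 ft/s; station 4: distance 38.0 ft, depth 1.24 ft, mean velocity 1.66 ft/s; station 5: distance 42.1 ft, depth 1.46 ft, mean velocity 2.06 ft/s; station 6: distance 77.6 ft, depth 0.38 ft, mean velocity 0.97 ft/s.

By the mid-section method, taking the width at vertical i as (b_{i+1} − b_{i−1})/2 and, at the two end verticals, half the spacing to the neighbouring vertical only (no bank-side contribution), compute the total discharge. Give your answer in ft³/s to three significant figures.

112 ft³/s

w_1 = (15.7 − 9.7)/2 = 3 ft; q_1 = 1.01 × 0.33 × 3 = 0.9999 ft³/s
w_2 = (21.7 − 9.7)/2 = 6 ft; q_2 = 1.24 × 0.57 × 6 = 4.241 ft³/s
w_3 = (38.0 − 15.7)/2 = 11.15 ft; q_3 = 1.66 × 1.08 × 11.15 = 19.99 ft³/s
w_4 = (42.1 − 21.7)/2 = 10.2 ft; q_4 = 1.66 × 1.24 × 10.2 = 21.00 ft³/s
w_5 = (77.6 − 38.0)/2 = 19.8 ft; q_5 = 2.06 × 1.46 × 19.8 = 59.55 ft³/s
w_6 = (77.6 − 42.1)/2 = 17.75 ft; q_6 = 0.97 × 0.38 × 17.75 = 6.543 ft³/s
Q = Σ qᵢ = 112.3 ft³/s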